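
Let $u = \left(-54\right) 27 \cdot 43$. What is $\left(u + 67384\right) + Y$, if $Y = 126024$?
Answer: $130714$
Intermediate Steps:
$u = -62694$ ($u = \left(-1458\right) 43 = -62694$)
$\left(u + 67384\right) + Y = \left(-62694 + 67384\right) + 126024 = 4690 + 126024 = 130714$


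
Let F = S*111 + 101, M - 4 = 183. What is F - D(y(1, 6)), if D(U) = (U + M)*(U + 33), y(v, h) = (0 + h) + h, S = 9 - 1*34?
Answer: -11629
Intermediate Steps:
M = 187 (M = 4 + 183 = 187)
S = -25 (S = 9 - 34 = -25)
y(v, h) = 2*h (y(v, h) = h + h = 2*h)
D(U) = (33 + U)*(187 + U) (D(U) = (U + 187)*(U + 33) = (187 + U)*(33 + U) = (33 + U)*(187 + U))
F = -2674 (F = -25*111 + 101 = -2775 + 101 = -2674)
F - D(y(1, 6)) = -2674 - (6171 + (2*6)**2 + 220*(2*6)) = -2674 - (6171 + 12**2 + 220*12) = -2674 - (6171 + 144 + 2640) = -2674 - 1*8955 = -2674 - 8955 = -11629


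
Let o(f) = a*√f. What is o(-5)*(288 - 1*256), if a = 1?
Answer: 32*I*√5 ≈ 71.554*I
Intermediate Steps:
o(f) = √f (o(f) = 1*√f = √f)
o(-5)*(288 - 1*256) = √(-5)*(288 - 1*256) = (I*√5)*(288 - 256) = (I*√5)*32 = 32*I*√5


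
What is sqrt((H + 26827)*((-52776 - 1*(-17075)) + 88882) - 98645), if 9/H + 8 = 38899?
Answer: sqrt(2157728528255803441)/38891 ≈ 37770.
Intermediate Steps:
H = 9/38891 (H = 9/(-8 + 38899) = 9/38891 ≈ 0.00023142)
sqrt((H + 26827)*((-52776 - 1*(-17075)) + 88882) - 98645) = sqrt((9/38891 + 26827)*((-52776 - 1*(-17075)) + 88882) - 98645) = sqrt(1043328866*((-52776 + 17075) + 88882)/38891 - 98645) = sqrt(1043328866*(-35701 + 88882)/38891 - 98645) = sqrt((1043328866/38891)*53181 - 98645) = sqrt(55485272422746/38891 - 98645) = sqrt(55481436020051/38891) = sqrt(2157728528255803441)/38891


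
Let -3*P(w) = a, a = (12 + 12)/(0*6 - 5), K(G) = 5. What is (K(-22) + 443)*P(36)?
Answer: 3584/5 ≈ 716.80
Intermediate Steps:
a = -24/5 (a = 24/(0 - 5) = 24/(-5) = 24*(-1/5) = -24/5 ≈ -4.8000)
P(w) = 8/5 (P(w) = -1/3*(-24/5) = 8/5)
(K(-22) + 443)*P(36) = (5 + 443)*(8/5) = 448*(8/5) = 3584/5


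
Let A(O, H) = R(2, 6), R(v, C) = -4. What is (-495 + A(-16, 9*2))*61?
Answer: -30439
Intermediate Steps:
A(O, H) = -4
(-495 + A(-16, 9*2))*61 = (-495 - 4)*61 = -499*61 = -30439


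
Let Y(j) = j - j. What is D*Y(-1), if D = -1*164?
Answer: 0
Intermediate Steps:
D = -164
Y(j) = 0
D*Y(-1) = -164*0 = 0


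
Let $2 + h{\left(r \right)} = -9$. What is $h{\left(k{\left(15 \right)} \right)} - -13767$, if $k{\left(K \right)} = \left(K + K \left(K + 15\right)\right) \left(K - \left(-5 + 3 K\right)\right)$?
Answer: $13756$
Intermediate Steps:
$k{\left(K \right)} = \left(5 - 2 K\right) \left(K + K \left(15 + K\right)\right)$ ($k{\left(K \right)} = \left(K + K \left(15 + K\right)\right) \left(5 - 2 K\right) = \left(5 - 2 K\right) \left(K + K \left(15 + K\right)\right)$)
$h{\left(r \right)} = -11$ ($h{\left(r \right)} = -2 - 9 = -11$)
$h{\left(k{\left(15 \right)} \right)} - -13767 = -11 - -13767 = -11 + 13767 = 13756$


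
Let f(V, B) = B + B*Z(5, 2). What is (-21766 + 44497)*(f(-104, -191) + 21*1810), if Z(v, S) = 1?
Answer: 855322068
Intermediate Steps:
f(V, B) = 2*B (f(V, B) = B + B*1 = B + B = 2*B)
(-21766 + 44497)*(f(-104, -191) + 21*1810) = (-21766 + 44497)*(2*(-191) + 21*1810) = 22731*(-382 + 38010) = 22731*37628 = 855322068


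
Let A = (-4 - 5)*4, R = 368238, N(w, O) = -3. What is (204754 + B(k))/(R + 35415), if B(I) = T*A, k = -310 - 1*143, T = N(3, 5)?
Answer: 204862/403653 ≈ 0.50752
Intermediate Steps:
T = -3
A = -36 (A = -9*4 = -36)
k = -453 (k = -310 - 143 = -453)
B(I) = 108 (B(I) = -3*(-36) = 108)
(204754 + B(k))/(R + 35415) = (204754 + 108)/(368238 + 35415) = 204862/403653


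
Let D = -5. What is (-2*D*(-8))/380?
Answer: -4/19 ≈ -0.21053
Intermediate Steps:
(-2*D*(-8))/380 = (-2*(-5)*(-8))/380 = (10*(-8))*(1/380) = -80*1/380 = -4/19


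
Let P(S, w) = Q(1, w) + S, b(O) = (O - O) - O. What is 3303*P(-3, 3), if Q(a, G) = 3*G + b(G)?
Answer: 9909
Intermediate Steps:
b(O) = -O (b(O) = 0 - O = -O)
Q(a, G) = 2*G (Q(a, G) = 3*G - G = 2*G)
P(S, w) = S + 2*w (P(S, w) = 2*w + S = S + 2*w)
3303*P(-3, 3) = 3303*(-3 + 2*3) = 3303*(-3 + 6) = 3303*3 = 9909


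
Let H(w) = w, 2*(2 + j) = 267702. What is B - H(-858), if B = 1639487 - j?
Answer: 1506496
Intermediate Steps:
j = 133849 (j = -2 + (1/2)*267702 = -2 + 133851 = 133849)
B = 1505638 (B = 1639487 - 1*133849 = 1639487 - 133849 = 1505638)
B - H(-858) = 1505638 - 1*(-858) = 1505638 + 858 = 1506496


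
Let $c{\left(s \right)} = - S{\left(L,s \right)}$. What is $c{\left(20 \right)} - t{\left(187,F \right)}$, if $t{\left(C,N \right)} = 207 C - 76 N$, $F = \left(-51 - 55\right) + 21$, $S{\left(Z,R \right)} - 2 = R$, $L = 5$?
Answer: $-45191$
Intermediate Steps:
$S{\left(Z,R \right)} = 2 + R$
$F = -85$ ($F = -106 + 21 = -85$)
$t{\left(C,N \right)} = - 76 N + 207 C$
$c{\left(s \right)} = -2 - s$ ($c{\left(s \right)} = - (2 + s) = -2 - s$)
$c{\left(20 \right)} - t{\left(187,F \right)} = \left(-2 - 20\right) - \left(\left(-76\right) \left(-85\right) + 207 \cdot 187\right) = \left(-2 - 20\right) - \left(6460 + 38709\right) = -22 - 45169 = -45191$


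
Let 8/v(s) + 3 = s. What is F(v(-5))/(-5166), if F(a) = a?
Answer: 1/5166 ≈ 0.00019357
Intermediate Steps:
v(s) = 8/(-3 + s)
F(v(-5))/(-5166) = (8/(-3 - 5))/(-5166) = (8/(-8))*(-1/5166) = (8*(-1/8))*(-1/5166) = -1*(-1/5166) = 1/5166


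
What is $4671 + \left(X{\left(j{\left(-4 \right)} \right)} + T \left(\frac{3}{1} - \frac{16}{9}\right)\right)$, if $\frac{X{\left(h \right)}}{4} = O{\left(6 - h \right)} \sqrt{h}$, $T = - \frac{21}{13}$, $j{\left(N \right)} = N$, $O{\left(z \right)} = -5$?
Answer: $\frac{182092}{39} - 40 i \approx 4669.0 - 40.0 i$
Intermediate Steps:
$T = - \frac{21}{13}$ ($T = \left(-21\right) \frac{1}{13} = - \frac{21}{13} \approx -1.6154$)
$X{\left(h \right)} = - 20 \sqrt{h}$ ($X{\left(h \right)} = 4 \left(- 5 \sqrt{h}\right) = - 20 \sqrt{h}$)
$4671 + \left(X{\left(j{\left(-4 \right)} \right)} + T \left(\frac{3}{1} - \frac{16}{9}\right)\right) = 4671 - \left(40 i + \frac{21 \left(\frac{3}{1} - \frac{16}{9}\right)}{13}\right) = 4671 - \left(\frac{21 \left(3 \cdot 1 - \frac{16}{9}\right)}{13} + 20 \cdot 2 i\right) = 4671 - \left(40 i + \frac{21 \left(3 - \frac{16}{9}\right)}{13}\right) = 4671 - \left(\frac{77}{39} + 40 i\right) = \frac{182092}{39} - 40 i$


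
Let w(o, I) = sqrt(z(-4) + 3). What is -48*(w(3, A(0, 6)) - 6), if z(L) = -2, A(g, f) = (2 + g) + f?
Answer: 240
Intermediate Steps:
A(g, f) = 2 + f + g
w(o, I) = 1 (w(o, I) = sqrt(-2 + 3) = sqrt(1) = 1)
-48*(w(3, A(0, 6)) - 6) = -48*(1 - 6) = -48*(-5) = 240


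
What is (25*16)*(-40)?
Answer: -16000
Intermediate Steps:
(25*16)*(-40) = 400*(-40) = -16000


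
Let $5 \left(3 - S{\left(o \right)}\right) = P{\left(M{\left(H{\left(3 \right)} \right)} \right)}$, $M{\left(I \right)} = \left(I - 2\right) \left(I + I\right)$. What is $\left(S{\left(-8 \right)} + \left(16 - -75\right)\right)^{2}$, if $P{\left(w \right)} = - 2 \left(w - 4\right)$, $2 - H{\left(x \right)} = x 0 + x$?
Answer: $\frac{224676}{25} \approx 8987.0$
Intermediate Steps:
$H{\left(x \right)} = 2 - x$ ($H{\left(x \right)} = 2 - \left(x 0 + x\right) = 2 - \left(0 + x\right) = 2 - x$)
$M{\left(I \right)} = 2 I \left(-2 + I\right)$ ($M{\left(I \right)} = \left(-2 + I\right) 2 I = 2 I \left(-2 + I\right)$)
$P{\left(w \right)} = 8 - 2 w$ ($P{\left(w \right)} = - 2 \left(-4 + w\right) = 8 - 2 w$)
$S{\left(o \right)} = \frac{19}{5}$ ($S{\left(o \right)} = 3 - \frac{8 - 2 \cdot 2 \left(2 - 3\right) \left(-2 + \left(2 - 3\right)\right)}{5} = 3 - \frac{8 - 2 \cdot 2 \left(-1\right) \left(-2 - 1\right)}{5} = 3 - \frac{8 - 2 \cdot 2 \left(-1\right) \left(-3\right)}{5} = 3 - \frac{8 - 12}{5} = 3 - - \frac{4}{5} = 3 + \frac{4}{5} = \frac{19}{5}$)
$\left(S{\left(-8 \right)} + \left(16 - -75\right)\right)^{2} = \left(\frac{19}{5} + \left(16 - -75\right)\right)^{2} = \left(\frac{19}{5} + \left(16 + 75\right)\right)^{2} = \left(\frac{19}{5} + 91\right)^{2} = \left(\frac{474}{5}\right)^{2} = \frac{224676}{25}$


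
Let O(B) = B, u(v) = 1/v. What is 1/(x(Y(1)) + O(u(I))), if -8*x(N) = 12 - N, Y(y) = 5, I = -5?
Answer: -40/43 ≈ -0.93023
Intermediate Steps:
x(N) = -3/2 + N/8 (x(N) = -(12 - N)/8 = -3/2 + N/8)
1/(x(Y(1)) + O(u(I))) = 1/((-3/2 + (1/8)*5) + 1/(-5)) = 1/((-3/2 + 5/8) - 1/5) = 1/(-7/8 - 1/5) = 1/(-43/40) = -40/43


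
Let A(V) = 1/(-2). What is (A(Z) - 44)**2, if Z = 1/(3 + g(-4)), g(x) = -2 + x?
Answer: 7921/4 ≈ 1980.3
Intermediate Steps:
Z = -1/3 (Z = 1/(3 + (-2 - 4)) = 1/(3 - 6) = 1/(-3) = -1/3 ≈ -0.33333)
A(V) = -1/2
(A(Z) - 44)**2 = (-1/2 - 44)**2 = (-89/2)**2 = 7921/4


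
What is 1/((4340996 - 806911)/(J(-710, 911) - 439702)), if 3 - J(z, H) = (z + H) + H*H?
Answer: -1269821/3534085 ≈ -0.35931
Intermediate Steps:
J(z, H) = 3 - H - z - H² (J(z, H) = 3 - ((z + H) + H*H) = 3 - ((H + z) + H²) = 3 - (H + z + H²) = 3 + (-H - z - H²) = 3 - H - z - H²)
1/((4340996 - 806911)/(J(-710, 911) - 439702)) = 1/((4340996 - 806911)/((3 - 1*911 - 1*(-710) - 1*911²) - 439702)) = 1/(3534085/((3 - 911 + 710 - 1*829921) - 439702)) = 1/(3534085/((3 - 911 + 710 - 829921) - 439702)) = 1/(3534085/(-830119 - 439702)) = 1/(3534085/(-1269821)) = 1/(3534085*(-1/1269821)) = 1/(-3534085/1269821) = -1269821/3534085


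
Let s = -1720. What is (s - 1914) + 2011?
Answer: -1623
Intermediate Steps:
(s - 1914) + 2011 = (-1720 - 1914) + 2011 = -3634 + 2011 = -1623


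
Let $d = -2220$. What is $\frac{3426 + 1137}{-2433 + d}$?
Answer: $- \frac{507}{517} \approx -0.98066$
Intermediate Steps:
$\frac{3426 + 1137}{-2433 + d} = \frac{3426 + 1137}{-2433 - 2220} = \frac{4563}{-4653} = 4563 \left(- \frac{1}{4653}\right) = - \frac{507}{517}$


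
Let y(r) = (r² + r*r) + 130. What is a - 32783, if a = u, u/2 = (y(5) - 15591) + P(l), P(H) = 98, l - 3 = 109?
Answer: -63409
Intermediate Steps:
l = 112 (l = 3 + 109 = 112)
y(r) = 130 + 2*r² (y(r) = (r² + r²) + 130 = 2*r² + 130 = 130 + 2*r²)
u = -30626 (u = 2*(((130 + 2*5²) - 15591) + 98) = 2*(((130 + 2*25) - 15591) + 98) = 2*(((130 + 50) - 15591) + 98) = 2*((180 - 15591) + 98) = 2*(-15411 + 98) = 2*(-15313) = -30626)
a = -30626
a - 32783 = -30626 - 32783 = -63409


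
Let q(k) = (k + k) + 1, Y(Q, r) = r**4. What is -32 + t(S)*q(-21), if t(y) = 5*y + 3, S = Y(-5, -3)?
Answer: -16760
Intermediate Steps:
S = 81 (S = (-3)**4 = 81)
t(y) = 3 + 5*y
q(k) = 1 + 2*k (q(k) = 2*k + 1 = 1 + 2*k)
-32 + t(S)*q(-21) = -32 + (3 + 5*81)*(1 + 2*(-21)) = -32 + (3 + 405)*(1 - 42) = -32 + 408*(-41) = -32 - 16728 = -16760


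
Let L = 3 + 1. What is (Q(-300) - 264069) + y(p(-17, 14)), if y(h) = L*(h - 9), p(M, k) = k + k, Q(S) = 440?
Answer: -263553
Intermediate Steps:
L = 4
p(M, k) = 2*k
y(h) = -36 + 4*h (y(h) = 4*(h - 9) = 4*(-9 + h) = -36 + 4*h)
(Q(-300) - 264069) + y(p(-17, 14)) = (440 - 264069) + (-36 + 4*(2*14)) = -263629 + (-36 + 4*28) = -263629 + (-36 + 112) = -263629 + 76 = -263553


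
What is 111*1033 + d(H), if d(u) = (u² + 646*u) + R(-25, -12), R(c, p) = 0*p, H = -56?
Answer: 81623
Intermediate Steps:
R(c, p) = 0
d(u) = u² + 646*u (d(u) = (u² + 646*u) + 0 = u² + 646*u)
111*1033 + d(H) = 111*1033 - 56*(646 - 56) = 114663 - 56*590 = 114663 - 33040 = 81623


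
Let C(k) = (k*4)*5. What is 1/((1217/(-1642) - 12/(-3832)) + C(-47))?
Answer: -393259/369953700 ≈ -0.0010630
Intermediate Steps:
C(k) = 20*k (C(k) = (4*k)*5 = 20*k)
1/((1217/(-1642) - 12/(-3832)) + C(-47)) = 1/((1217/(-1642) - 12/(-3832)) + 20*(-47)) = 1/((1217*(-1/1642) - 12*(-1/3832)) - 940) = 1/((-1217/1642 + 3/958) - 940) = 1/(-290240/393259 - 940) = 1/(-369953700/393259) = -393259/369953700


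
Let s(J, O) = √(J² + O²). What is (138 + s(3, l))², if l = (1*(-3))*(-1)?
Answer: 19062 + 828*√2 ≈ 20233.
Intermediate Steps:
l = 3 (l = -3*(-1) = 3)
(138 + s(3, l))² = (138 + √(3² + 3²))² = (138 + √(9 + 9))² = (138 + √18)² = (138 + 3*√2)²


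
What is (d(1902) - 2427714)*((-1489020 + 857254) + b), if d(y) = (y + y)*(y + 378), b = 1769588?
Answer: 7106160345732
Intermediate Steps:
d(y) = 2*y*(378 + y) (d(y) = (2*y)*(378 + y) = 2*y*(378 + y))
(d(1902) - 2427714)*((-1489020 + 857254) + b) = (2*1902*(378 + 1902) - 2427714)*((-1489020 + 857254) + 1769588) = (2*1902*2280 - 2427714)*(-631766 + 1769588) = (8673120 - 2427714)*1137822 = 6245406*1137822 = 7106160345732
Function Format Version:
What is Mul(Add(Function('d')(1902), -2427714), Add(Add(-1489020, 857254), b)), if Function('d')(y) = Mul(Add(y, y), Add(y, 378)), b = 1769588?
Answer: 7106160345732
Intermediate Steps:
Function('d')(y) = Mul(2, y, Add(378, y)) (Function('d')(y) = Mul(Mul(2, y), Add(378, y)) = Mul(2, y, Add(378, y)))
Mul(Add(Function('d')(1902), -2427714), Add(Add(-1489020, 857254), b)) = Mul(Add(Mul(2, 1902, Add(378, 1902)), -2427714), Add(Add(-1489020, 857254), 1769588)) = Mul(Add(Mul(2, 1902, 2280), -2427714), Add(-631766, 1769588)) = Mul(Add(8673120, -2427714), 1137822) = Mul(6245406, 1137822) = 7106160345732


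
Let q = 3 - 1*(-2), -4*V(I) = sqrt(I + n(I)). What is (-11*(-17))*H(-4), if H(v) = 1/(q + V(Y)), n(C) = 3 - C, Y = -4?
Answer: 14960/397 + 748*sqrt(3)/397 ≈ 40.946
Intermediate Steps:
V(I) = -sqrt(3)/4 (V(I) = -sqrt(I + (3 - I))/4 = -sqrt(3)/4)
q = 5 (q = 3 + 2 = 5)
H(v) = 1/(5 - sqrt(3)/4)
(-11*(-17))*H(-4) = (-11*(-17))*(80/397 + 4*sqrt(3)/397) = 187*(80/397 + 4*sqrt(3)/397) = 14960/397 + 748*sqrt(3)/397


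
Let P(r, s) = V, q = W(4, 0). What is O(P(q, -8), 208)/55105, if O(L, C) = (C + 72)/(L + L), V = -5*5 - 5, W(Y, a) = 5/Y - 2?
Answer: -14/165315 ≈ -8.4687e-5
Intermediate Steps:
W(Y, a) = -2 + 5/Y
q = -¾ (q = -2 + 5/4 = -¾ ≈ -0.75000)
V = -30 (V = -25 - 5 = -30)
P(r, s) = -30
O(L, C) = (72 + C)/(2*L) (O(L, C) = (72 + C)/((2*L)) = (72 + C)*(1/(2*L)) = (72 + C)/(2*L))
O(P(q, -8), 208)/55105 = ((½)*(72 + 208)/(-30))/55105 = ((½)*(-1/30)*280)*(1/55105) = -14/3*1/55105 = -14/165315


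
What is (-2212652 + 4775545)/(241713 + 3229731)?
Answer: 2562893/3471444 ≈ 0.73828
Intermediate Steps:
(-2212652 + 4775545)/(241713 + 3229731) = 2562893/3471444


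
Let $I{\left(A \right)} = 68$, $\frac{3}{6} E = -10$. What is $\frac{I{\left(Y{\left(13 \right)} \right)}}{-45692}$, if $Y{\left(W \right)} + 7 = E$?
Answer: $- \frac{17}{11423} \approx -0.0014882$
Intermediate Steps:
$E = -20$ ($E = 2 \left(-10\right) = -20$)
$Y{\left(W \right)} = -27$ ($Y{\left(W \right)} = -7 - 20 = -27$)
$\frac{I{\left(Y{\left(13 \right)} \right)}}{-45692} = \frac{68}{-45692} = 68 \left(- \frac{1}{45692}\right) = - \frac{17}{11423}$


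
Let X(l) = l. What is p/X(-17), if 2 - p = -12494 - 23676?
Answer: -36172/17 ≈ -2127.8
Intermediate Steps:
p = 36172 (p = 2 - (-12494 - 23676) = 2 - 1*(-36170) = 2 + 36170 = 36172)
p/X(-17) = 36172/(-17) = 36172*(-1/17) = -36172/17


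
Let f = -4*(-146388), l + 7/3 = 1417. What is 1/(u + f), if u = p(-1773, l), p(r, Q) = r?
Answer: 1/583779 ≈ 1.7130e-6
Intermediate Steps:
l = 4244/3 (l = -7/3 + 1417 = 4244/3 ≈ 1414.7)
u = -1773
f = 585552
1/(u + f) = 1/(-1773 + 585552) = 1/583779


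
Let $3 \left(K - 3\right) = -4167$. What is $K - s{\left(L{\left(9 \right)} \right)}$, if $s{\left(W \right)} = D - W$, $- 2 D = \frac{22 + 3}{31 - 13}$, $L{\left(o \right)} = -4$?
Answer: $- \frac{50015}{36} \approx -1389.3$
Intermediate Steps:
$D = - \frac{25}{36}$ ($D = - \frac{\left(22 + 3\right) \frac{1}{31 - 13}}{2} = - \frac{25 \cdot \frac{1}{18}}{2} = \left(- \frac{1}{2}\right) \frac{25}{18} = - \frac{25}{36} \approx -0.69444$)
$K = -1386$ ($K = 3 + \frac{1}{3} \left(-4167\right) = 3 - 1389 = -1386$)
$s{\left(W \right)} = - \frac{25}{36} - W$
$K - s{\left(L{\left(9 \right)} \right)} = -1386 - \left(- \frac{25}{36} - -4\right) = -1386 - \left(- \frac{25}{36} + 4\right) = -1386 - \frac{119}{36} = - \frac{50015}{36}$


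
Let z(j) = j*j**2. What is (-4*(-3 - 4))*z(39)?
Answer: 1660932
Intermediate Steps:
z(j) = j**3
(-4*(-3 - 4))*z(39) = -4*(-3 - 4)*39**3 = -4*(-7)*59319 = 28*59319 = 1660932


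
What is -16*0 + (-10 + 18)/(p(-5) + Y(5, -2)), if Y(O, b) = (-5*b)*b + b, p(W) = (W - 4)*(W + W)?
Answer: 2/17 ≈ 0.11765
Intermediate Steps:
p(W) = 2*W*(-4 + W) (p(W) = (-4 + W)*(2*W) = 2*W*(-4 + W))
Y(O, b) = b - 5*b**2 (Y(O, b) = -5*b**2 + b = b - 5*b**2)
-16*0 + (-10 + 18)/(p(-5) + Y(5, -2)) = -16*0 + (-10 + 18)/(2*(-5)*(-4 - 5) - 2*(1 - 5*(-2))) = 0 + 8/(2*(-5)*(-9) - 2*(1 + 10)) = 0 + 8/(90 - 2*11) = 0 + 8/(90 - 22) = 0 + 8/68 = 0 + 8*(1/68) = 0 + 2/17 = 2/17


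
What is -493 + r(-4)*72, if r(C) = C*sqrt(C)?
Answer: -493 - 576*I ≈ -493.0 - 576.0*I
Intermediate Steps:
r(C) = C**(3/2)
-493 + r(-4)*72 = -493 + (-4)**(3/2)*72 = -493 - 8*I*72 = -493 - 576*I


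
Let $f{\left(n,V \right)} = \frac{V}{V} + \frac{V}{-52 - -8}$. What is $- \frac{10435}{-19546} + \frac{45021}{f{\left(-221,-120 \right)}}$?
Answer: $\frac{9680212961}{801386} \approx 12079.0$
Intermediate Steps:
$f{\left(n,V \right)} = 1 - \frac{V}{44}$ ($f{\left(n,V \right)} = 1 + \frac{V}{-52 + 8} = 1 + \frac{V}{-44} = 1 + V \left(- \frac{1}{44}\right) = 1 - \frac{V}{44}$)
$- \frac{10435}{-19546} + \frac{45021}{f{\left(-221,-120 \right)}} = - \frac{10435}{-19546} + \frac{45021}{1 - - \frac{30}{11}} = \left(-10435\right) \left(- \frac{1}{19546}\right) + \frac{45021}{1 + \frac{30}{11}} = \frac{10435}{19546} + \frac{45021}{\frac{41}{11}} = \frac{10435}{19546} + 45021 \cdot \frac{11}{41} = \frac{10435}{19546} + \frac{495231}{41} = \frac{9680212961}{801386}$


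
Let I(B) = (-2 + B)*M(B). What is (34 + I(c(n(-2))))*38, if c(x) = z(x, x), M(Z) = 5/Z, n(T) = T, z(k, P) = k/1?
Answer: 1672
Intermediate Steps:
z(k, P) = k (z(k, P) = k*1 = k)
c(x) = x
I(B) = 5*(-2 + B)/B (I(B) = (-2 + B)*(5/B) = 5*(-2 + B)/B)
(34 + I(c(n(-2))))*38 = (34 + (5 - 10/(-2)))*38 = (34 + (5 - 10*(-½)))*38 = (34 + (5 + 5))*38 = (34 + 10)*38 = 44*38 = 1672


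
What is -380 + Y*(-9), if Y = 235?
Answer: -2495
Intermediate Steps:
-380 + Y*(-9) = -380 + 235*(-9) = -380 - 2115 = -2495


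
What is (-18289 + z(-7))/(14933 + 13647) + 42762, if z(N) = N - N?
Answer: 1222119671/28580 ≈ 42761.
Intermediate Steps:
z(N) = 0
(-18289 + z(-7))/(14933 + 13647) + 42762 = (-18289 + 0)/(14933 + 13647) + 42762 = -18289/28580 + 42762 = 1222119671/28580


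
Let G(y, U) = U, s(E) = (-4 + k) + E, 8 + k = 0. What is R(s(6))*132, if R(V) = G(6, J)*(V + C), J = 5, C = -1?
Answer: -4620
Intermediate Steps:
k = -8 (k = -8 + 0 = -8)
s(E) = -12 + E (s(E) = (-4 - 8) + E = -12 + E)
R(V) = -5 + 5*V (R(V) = 5*(V - 1) = 5*(-1 + V) = -5 + 5*V)
R(s(6))*132 = (-5 + 5*(-12 + 6))*132 = (-5 + 5*(-6))*132 = (-5 - 30)*132 = -35*132 = -4620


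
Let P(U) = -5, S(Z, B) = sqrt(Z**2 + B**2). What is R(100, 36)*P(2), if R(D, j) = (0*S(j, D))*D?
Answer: 0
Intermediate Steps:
S(Z, B) = sqrt(B**2 + Z**2)
R(D, j) = 0 (R(D, j) = (0*sqrt(D**2 + j**2))*D = 0*D = 0)
R(100, 36)*P(2) = 0*(-5) = 0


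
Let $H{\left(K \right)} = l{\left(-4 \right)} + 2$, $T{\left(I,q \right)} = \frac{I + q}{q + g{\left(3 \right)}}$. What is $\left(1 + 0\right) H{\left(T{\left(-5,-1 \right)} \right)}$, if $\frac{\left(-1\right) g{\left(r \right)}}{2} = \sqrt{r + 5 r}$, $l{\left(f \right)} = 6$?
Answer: $8$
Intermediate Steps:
$g{\left(r \right)} = - 2 \sqrt{6} \sqrt{r}$ ($g{\left(r \right)} = - 2 \sqrt{r + 5 r} = - 2 \sqrt{6 r} = - 2 \sqrt{6} \sqrt{r}$)
$T{\left(I,q \right)} = \frac{I + q}{q - 6 \sqrt{2}}$ ($T{\left(I,q \right)} = \frac{I + q}{q - 2 \sqrt{6} \sqrt{3}} = \frac{I + q}{q - 6 \sqrt{2}}$)
$H{\left(K \right)} = 8$ ($H{\left(K \right)} = 6 + 2 = 8$)
$\left(1 + 0\right) H{\left(T{\left(-5,-1 \right)} \right)} = \left(1 + 0\right) 8 = 1 \cdot 8 = 8$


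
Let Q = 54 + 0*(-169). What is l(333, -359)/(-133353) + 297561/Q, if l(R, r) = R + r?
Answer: 1469653831/266706 ≈ 5510.4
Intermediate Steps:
Q = 54 (Q = 54 + 0 = 54)
l(333, -359)/(-133353) + 297561/Q = (333 - 359)/(-133353) + 297561/54 = -26*(-1/133353) + 297561*(1/54) = 26/133353 + 99187/18 = 1469653831/266706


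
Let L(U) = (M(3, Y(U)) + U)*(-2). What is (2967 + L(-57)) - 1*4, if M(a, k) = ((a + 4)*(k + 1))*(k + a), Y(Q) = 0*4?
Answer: 3035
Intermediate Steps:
Y(Q) = 0
M(a, k) = (1 + k)*(4 + a)*(a + k) (M(a, k) = ((4 + a)*(1 + k))*(a + k) = ((1 + k)*(4 + a))*(a + k) = (1 + k)*(4 + a)*(a + k))
L(U) = -42 - 2*U (L(U) = ((3**2 + 4*3 + 4*0 + 4*0**2 + 3*0**2 + 0*3**2 + 5*3*0) + U)*(-2) = ((9 + 12 + 0 + 4*0 + 3*0 + 0*9 + 0) + U)*(-2) = ((9 + 12 + 0 + 0 + 0 + 0 + 0) + U)*(-2) = (21 + U)*(-2) = -42 - 2*U)
(2967 + L(-57)) - 1*4 = (2967 + (-42 - 2*(-57))) - 1*4 = (2967 + (-42 + 114)) - 4 = (2967 + 72) - 4 = 3039 - 4 = 3035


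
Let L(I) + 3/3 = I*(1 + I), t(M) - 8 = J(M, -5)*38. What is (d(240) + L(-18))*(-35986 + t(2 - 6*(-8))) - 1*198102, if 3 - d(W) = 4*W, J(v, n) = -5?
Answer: 23383434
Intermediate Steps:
t(M) = -182 (t(M) = 8 - 5*38 = 8 - 190 = -182)
L(I) = -1 + I*(1 + I)
d(W) = 3 - 4*W
(d(240) + L(-18))*(-35986 + t(2 - 6*(-8))) - 1*198102 = ((3 - 4*240) + (-1 - 18 + (-18)²))*(-35986 - 182) - 1*198102 = ((3 - 960) + (-1 - 18 + 324))*(-36168) - 198102 = (-957 + 305)*(-36168) - 198102 = -652*(-36168) - 198102 = 23581536 - 198102 = 23383434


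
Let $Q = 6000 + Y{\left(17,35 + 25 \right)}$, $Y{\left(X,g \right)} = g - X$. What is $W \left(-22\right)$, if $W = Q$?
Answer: $-132946$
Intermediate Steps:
$Q = 6043$ ($Q = 6000 + \left(\left(35 + 25\right) - 17\right) = 6000 + \left(60 - 17\right) = 6000 + 43 = 6043$)
$W = 6043$
$W \left(-22\right) = 6043 \left(-22\right) = -132946$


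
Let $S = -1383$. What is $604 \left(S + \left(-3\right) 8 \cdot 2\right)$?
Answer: $-864324$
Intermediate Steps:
$604 \left(S + \left(-3\right) 8 \cdot 2\right) = 604 \left(-1383 + \left(-3\right) 8 \cdot 2\right) = 604 \left(-1383 - 48\right) = 604 \left(-1431\right) = -864324$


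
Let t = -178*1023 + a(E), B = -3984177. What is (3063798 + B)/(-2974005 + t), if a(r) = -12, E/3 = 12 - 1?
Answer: 306793/1052037 ≈ 0.29162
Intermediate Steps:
E = 33 (E = 3*(12 - 1) = 3*11 = 33)
t = -182106 (t = -178*1023 - 12 = -182094 - 12 = -182106)
(3063798 + B)/(-2974005 + t) = (3063798 - 3984177)/(-2974005 - 182106) = -920379/(-3156111) = -920379*(-1/3156111) = 306793/1052037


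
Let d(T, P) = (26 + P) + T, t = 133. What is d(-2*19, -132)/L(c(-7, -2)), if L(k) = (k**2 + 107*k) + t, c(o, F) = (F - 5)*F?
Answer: -16/203 ≈ -0.078818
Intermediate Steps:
d(T, P) = 26 + P + T
c(o, F) = F*(-5 + F) (c(o, F) = (-5 + F)*F = F*(-5 + F))
L(k) = 133 + k**2 + 107*k (L(k) = (k**2 + 107*k) + 133 = 133 + k**2 + 107*k)
d(-2*19, -132)/L(c(-7, -2)) = (26 - 132 - 2*19)/(133 + (-2*(-5 - 2))**2 + 107*(-2*(-5 - 2))) = (26 - 132 - 38)/(133 + (-2*(-7))**2 + 107*(-2*(-7))) = -144/(133 + 14**2 + 107*14) = -144/(133 + 196 + 1498) = -144/1827 = -144*1/1827 = -16/203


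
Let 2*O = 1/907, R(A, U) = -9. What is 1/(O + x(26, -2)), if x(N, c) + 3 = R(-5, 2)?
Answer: -1814/21767 ≈ -0.083337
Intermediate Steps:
x(N, c) = -12 (x(N, c) = -3 - 9 = -12)
O = 1/1814 (O = (1/2)/907 = (1/2)*(1/907) = 1/1814 ≈ 0.00055127)
1/(O + x(26, -2)) = 1/(1/1814 - 12) = 1/(-21767/1814) = -1814/21767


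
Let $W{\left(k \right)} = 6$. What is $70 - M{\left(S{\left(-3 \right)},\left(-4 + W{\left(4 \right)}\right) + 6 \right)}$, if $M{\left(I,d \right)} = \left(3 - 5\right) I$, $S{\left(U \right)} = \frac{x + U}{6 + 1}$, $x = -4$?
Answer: $68$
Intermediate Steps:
$S{\left(U \right)} = - \frac{4}{7} + \frac{U}{7}$ ($S{\left(U \right)} = \frac{-4 + U}{6 + 1} = \frac{-4 + U}{7} = \left(-4 + U\right) \frac{1}{7} = - \frac{4}{7} + \frac{U}{7}$)
$M{\left(I,d \right)} = - 2 I$
$70 - M{\left(S{\left(-3 \right)},\left(-4 + W{\left(4 \right)}\right) + 6 \right)} = 70 - - 2 \left(- \frac{4}{7} + \frac{1}{7} \left(-3\right)\right) = 70 - - 2 \left(- \frac{4}{7} - \frac{3}{7}\right) = 70 - \left(-2\right) \left(-1\right) = 70 - 2 = 68$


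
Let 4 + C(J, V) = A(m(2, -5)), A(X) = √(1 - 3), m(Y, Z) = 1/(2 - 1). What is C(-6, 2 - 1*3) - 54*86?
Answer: -4648 + I*√2 ≈ -4648.0 + 1.4142*I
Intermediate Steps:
m(Y, Z) = 1 (m(Y, Z) = 1/1 = 1)
A(X) = I*√2 (A(X) = √(-2) = I*√2)
C(J, V) = -4 + I*√2
C(-6, 2 - 1*3) - 54*86 = (-4 + I*√2) - 54*86 = (-4 + I*√2) - 4644 = -4648 + I*√2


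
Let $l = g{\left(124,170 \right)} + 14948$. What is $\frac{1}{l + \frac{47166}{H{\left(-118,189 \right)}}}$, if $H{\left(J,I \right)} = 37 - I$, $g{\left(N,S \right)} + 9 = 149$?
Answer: $\frac{76}{1123105} \approx 6.767 \cdot 10^{-5}$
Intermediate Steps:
$g{\left(N,S \right)} = 140$ ($g{\left(N,S \right)} = -9 + 149 = 140$)
$l = 15088$ ($l = 140 + 14948 = 15088$)
$\frac{1}{l + \frac{47166}{H{\left(-118,189 \right)}}} = \frac{1}{15088 + \frac{47166}{37 - 189}} = \frac{1}{15088 + \frac{47166}{-152}} = \frac{1}{15088 + 47166 \left(- \frac{1}{152}\right)} = \frac{1}{15088 - \frac{23583}{76}} = \frac{1}{\frac{1123105}{76}} = \frac{76}{1123105}$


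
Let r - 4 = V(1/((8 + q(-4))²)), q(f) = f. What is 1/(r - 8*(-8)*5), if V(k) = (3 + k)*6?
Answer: 8/2739 ≈ 0.0029208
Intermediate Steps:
V(k) = 18 + 6*k
r = 179/8 (r = 4 + (18 + 6/((8 - 4)²)) = 4 + (18 + 6/(4²)) = 4 + (18 + 6/16) = 4 + (18 + 6*(1/16)) = 4 + (18 + 3/8) = 4 + 147/8 = 179/8 ≈ 22.375)
1/(r - 8*(-8)*5) = 1/(179/8 - 8*(-8)*5) = 1/(179/8 + 64*5) = 1/(179/8 + 320) = 1/(2739/8) = 8/2739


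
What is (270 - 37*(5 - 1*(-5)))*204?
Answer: -20400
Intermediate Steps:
(270 - 37*(5 - 1*(-5)))*204 = (270 - 37*(5 + 5))*204 = (270 - 37*10)*204 = (270 - 370)*204 = -100*204 = -20400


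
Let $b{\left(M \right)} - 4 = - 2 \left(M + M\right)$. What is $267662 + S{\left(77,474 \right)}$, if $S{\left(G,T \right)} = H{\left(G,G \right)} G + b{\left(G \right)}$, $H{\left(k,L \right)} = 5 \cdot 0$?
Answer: $267358$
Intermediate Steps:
$H{\left(k,L \right)} = 0$
$b{\left(M \right)} = 4 - 4 M$ ($b{\left(M \right)} = 4 - 2 \left(M + M\right) = 4 - 2 \cdot 2 M = 4 - 4 M$)
$S{\left(G,T \right)} = 4 - 4 G$ ($S{\left(G,T \right)} = 0 G - \left(-4 + 4 G\right) = 0 - \left(-4 + 4 G\right) = 4 - 4 G$)
$267662 + S{\left(77,474 \right)} = 267662 + \left(4 - 308\right) = 267662 - 304 = 267358$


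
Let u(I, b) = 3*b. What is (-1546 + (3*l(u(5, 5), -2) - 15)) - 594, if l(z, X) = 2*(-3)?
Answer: -2173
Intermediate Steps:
l(z, X) = -6
(-1546 + (3*l(u(5, 5), -2) - 15)) - 594 = (-1546 + (3*(-6) - 15)) - 594 = (-1546 + (-18 - 15)) - 594 = (-1546 - 33) - 594 = -1579 - 594 = -2173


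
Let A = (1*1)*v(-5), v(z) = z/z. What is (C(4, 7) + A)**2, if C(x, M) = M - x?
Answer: 16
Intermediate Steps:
v(z) = 1
A = 1 (A = (1*1)*1 = 1*1 = 1)
(C(4, 7) + A)**2 = ((7 - 1*4) + 1)**2 = ((7 - 4) + 1)**2 = (3 + 1)**2 = 4**2 = 16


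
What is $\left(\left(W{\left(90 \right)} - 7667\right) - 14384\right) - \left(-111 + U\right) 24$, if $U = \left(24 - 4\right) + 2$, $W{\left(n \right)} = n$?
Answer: $-19825$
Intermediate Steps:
$U = 22$ ($U = 20 + 2 = 22$)
$\left(\left(W{\left(90 \right)} - 7667\right) - 14384\right) - \left(-111 + U\right) 24 = \left(\left(90 - 7667\right) - 14384\right) - \left(-111 + 22\right) 24 = \left(-7577 - 14384\right) - \left(-89\right) 24 = -21961 - -2136 = -21961 + 2136 = -19825$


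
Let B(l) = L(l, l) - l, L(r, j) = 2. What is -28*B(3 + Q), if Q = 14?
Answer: 420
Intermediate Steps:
B(l) = 2 - l
-28*B(3 + Q) = -28*(2 - (3 + 14)) = -28*(2 - 1*17) = -28*(2 - 17) = -28*(-15) = 420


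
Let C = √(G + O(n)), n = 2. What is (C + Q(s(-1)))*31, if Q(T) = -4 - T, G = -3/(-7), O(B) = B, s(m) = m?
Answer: -93 + 31*√119/7 ≈ -44.690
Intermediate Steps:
G = 3/7 (G = -3*(-⅐) = 3/7 ≈ 0.42857)
C = √119/7 (C = √(3/7 + 2) = √(17/7) = √119/7 ≈ 1.5584)
(C + Q(s(-1)))*31 = (√119/7 + (-4 - 1*(-1)))*31 = (√119/7 + (-4 + 1))*31 = (√119/7 - 3)*31 = (-3 + √119/7)*31 = -93 + 31*√119/7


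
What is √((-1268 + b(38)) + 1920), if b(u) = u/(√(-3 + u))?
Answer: √(798700 + 1330*√35)/35 ≈ 25.660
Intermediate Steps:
b(u) = u/√(-3 + u)
√((-1268 + b(38)) + 1920) = √((-1268 + 38/√(-3 + 38)) + 1920) = √((-1268 + 38/√35) + 1920) = √((-1268 + 38*(√35/35)) + 1920) = √((-1268 + 38*√35/35) + 1920) = √(652 + 38*√35/35)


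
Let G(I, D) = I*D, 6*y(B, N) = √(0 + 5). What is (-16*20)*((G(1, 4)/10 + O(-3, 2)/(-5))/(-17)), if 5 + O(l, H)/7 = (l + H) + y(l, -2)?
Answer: 2816/17 - 224*√5/51 ≈ 155.83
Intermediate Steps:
y(B, N) = √5/6 (y(B, N) = √(0 + 5)/6 = √5/6)
O(l, H) = -35 + 7*H + 7*l + 7*√5/6 (O(l, H) = -35 + 7*((l + H) + √5/6) = -35 + 7*((H + l) + √5/6) = -35 + 7*(H + l + √5/6) = -35 + (7*H + 7*l + 7*√5/6) = -35 + 7*H + 7*l + 7*√5/6)
G(I, D) = D*I
(-16*20)*((G(1, 4)/10 + O(-3, 2)/(-5))/(-17)) = (-16*20)*(((4*1)/10 + (-35 + 7*2 + 7*(-3) + 7*√5/6)/(-5))/(-17)) = -320*(4*(⅒) + (-35 + 14 - 21 + 7*√5/6)*(-⅕))*(-1)/17 = -320*(⅖ + (-42 + 7*√5/6)*(-⅕))*(-1)/17 = -320*(⅖ + (42/5 - 7*√5/30))*(-1)/17 = -320*(44/5 - 7*√5/30)*(-1)/17 = -320*(-44/85 + 7*√5/510) = 2816/17 - 224*√5/51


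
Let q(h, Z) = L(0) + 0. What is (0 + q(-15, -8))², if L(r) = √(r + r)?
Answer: 0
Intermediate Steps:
L(r) = √2*√r (L(r) = √(2*r) = √2*√r)
q(h, Z) = 0 (q(h, Z) = √2*√0 + 0 = √2*0 + 0 = 0 + 0 = 0)
(0 + q(-15, -8))² = (0 + 0)² = 0² = 0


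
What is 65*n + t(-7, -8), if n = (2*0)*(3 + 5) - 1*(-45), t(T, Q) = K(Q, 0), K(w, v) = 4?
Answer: 2929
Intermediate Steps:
t(T, Q) = 4
n = 45 (n = 0*8 + 45 = 0 + 45 = 45)
65*n + t(-7, -8) = 65*45 + 4 = 2925 + 4 = 2929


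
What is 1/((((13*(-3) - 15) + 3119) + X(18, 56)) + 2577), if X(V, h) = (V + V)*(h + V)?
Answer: 1/8306 ≈ 0.00012039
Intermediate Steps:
X(V, h) = 2*V*(V + h) (X(V, h) = (2*V)*(V + h) = 2*V*(V + h))
1/((((13*(-3) - 15) + 3119) + X(18, 56)) + 2577) = 1/((((13*(-3) - 15) + 3119) + 2*18*(18 + 56)) + 2577) = 1/((((-39 - 15) + 3119) + 2*18*74) + 2577) = 1/(((-54 + 3119) + 2664) + 2577) = 1/((3065 + 2664) + 2577) = 1/(5729 + 2577) = 1/8306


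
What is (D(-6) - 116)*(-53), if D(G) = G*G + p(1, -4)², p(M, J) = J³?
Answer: -212848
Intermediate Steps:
D(G) = 4096 + G² (D(G) = G*G + ((-4)³)² = G² + (-64)² = G² + 4096 = 4096 + G²)
(D(-6) - 116)*(-53) = ((4096 + (-6)²) - 116)*(-53) = ((4096 + 36) - 116)*(-53) = (4132 - 116)*(-53) = 4016*(-53) = -212848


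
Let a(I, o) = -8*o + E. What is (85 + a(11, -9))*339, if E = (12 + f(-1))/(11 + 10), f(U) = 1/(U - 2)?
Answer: 160234/3 ≈ 53411.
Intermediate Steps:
f(U) = 1/(-2 + U)
E = 5/9 (E = (12 + 1/(-2 - 1))/(11 + 10) = (12 + 1/(-3))/21 = (12 - 1/3)*(1/21) = (35/3)*(1/21) = 5/9 ≈ 0.55556)
a(I, o) = 5/9 - 8*o (a(I, o) = -8*o + 5/9 = 5/9 - 8*o)
(85 + a(11, -9))*339 = (85 + (5/9 - 8*(-9)))*339 = (85 + (5/9 + 72))*339 = (85 + 653/9)*339 = (1418/9)*339 = 160234/3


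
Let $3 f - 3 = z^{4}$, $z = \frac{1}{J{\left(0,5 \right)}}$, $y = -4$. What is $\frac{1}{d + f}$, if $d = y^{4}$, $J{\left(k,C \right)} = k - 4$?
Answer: $\frac{768}{197377} \approx 0.003891$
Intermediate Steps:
$J{\left(k,C \right)} = -4 + k$
$z = - \frac{1}{4}$ ($z = \frac{1}{-4 + 0} = \frac{1}{-4} = - \frac{1}{4} \approx -0.25$)
$d = 256$ ($d = \left(-4\right)^{4} = 256$)
$f = \frac{769}{768}$ ($f = 1 + \frac{\left(- \frac{1}{4}\right)^{4}}{3} = 1 + \frac{1}{3} \cdot \frac{1}{256} = 1 + \frac{1}{768} = \frac{769}{768} \approx 1.0013$)
$\frac{1}{d + f} = \frac{1}{256 + \frac{769}{768}} = \frac{1}{\frac{197377}{768}} = \frac{768}{197377}$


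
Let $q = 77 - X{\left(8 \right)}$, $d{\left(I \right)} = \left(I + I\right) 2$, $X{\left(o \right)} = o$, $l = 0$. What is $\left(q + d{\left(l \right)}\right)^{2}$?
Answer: $4761$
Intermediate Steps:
$d{\left(I \right)} = 4 I$ ($d{\left(I \right)} = 2 I 2 = 4 I$)
$q = 69$ ($q = 77 - 8 = 69$)
$\left(q + d{\left(l \right)}\right)^{2} = \left(69 + 4 \cdot 0\right)^{2} = \left(69 + 0\right)^{2} = 69^{2} = 4761$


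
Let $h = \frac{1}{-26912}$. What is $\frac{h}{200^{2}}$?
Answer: $- \frac{1}{1076480000} \approx -9.2895 \cdot 10^{-10}$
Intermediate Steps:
$h = - \frac{1}{26912} \approx -3.7158 \cdot 10^{-5}$
$\frac{h}{200^{2}} = - \frac{1}{26912 \cdot 200^{2}} = - \frac{1}{26912 \cdot 40000} = \left(- \frac{1}{26912}\right) \frac{1}{40000} = - \frac{1}{1076480000}$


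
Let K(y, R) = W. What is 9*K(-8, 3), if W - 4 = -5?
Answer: -9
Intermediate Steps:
W = -1 (W = 4 - 5 = -1)
K(y, R) = -1
9*K(-8, 3) = 9*(-1) = -9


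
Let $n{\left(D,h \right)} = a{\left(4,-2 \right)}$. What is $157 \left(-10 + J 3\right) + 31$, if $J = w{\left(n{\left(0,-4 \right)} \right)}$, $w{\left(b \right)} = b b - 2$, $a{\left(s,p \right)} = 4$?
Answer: $5055$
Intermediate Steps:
$n{\left(D,h \right)} = 4$
$w{\left(b \right)} = -2 + b^{2}$ ($w{\left(b \right)} = b^{2} - 2 = -2 + b^{2}$)
$J = 14$ ($J = -2 + 4^{2} = -2 + 16 = 14$)
$157 \left(-10 + J 3\right) + 31 = 157 \left(-10 + 14 \cdot 3\right) + 31 = 157 \left(-10 + 42\right) + 31 = 157 \cdot 32 + 31 = 5024 + 31 = 5055$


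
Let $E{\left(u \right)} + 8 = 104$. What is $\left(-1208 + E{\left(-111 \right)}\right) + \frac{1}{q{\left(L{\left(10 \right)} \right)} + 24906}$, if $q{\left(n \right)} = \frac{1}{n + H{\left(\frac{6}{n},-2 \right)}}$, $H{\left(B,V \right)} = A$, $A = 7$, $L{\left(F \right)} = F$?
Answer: $- \frac{470824119}{423403} \approx -1112.0$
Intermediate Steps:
$H{\left(B,V \right)} = 7$
$E{\left(u \right)} = 96$ ($E{\left(u \right)} = -8 + 104 = 96$)
$q{\left(n \right)} = \frac{1}{7 + n}$ ($q{\left(n \right)} = \frac{1}{n + 7} = \frac{1}{7 + n}$)
$\left(-1208 + E{\left(-111 \right)}\right) + \frac{1}{q{\left(L{\left(10 \right)} \right)} + 24906} = \left(-1208 + 96\right) + \frac{1}{\frac{1}{7 + 10} + 24906} = -1112 + \frac{1}{\frac{1}{17} + 24906} = -1112 + \frac{1}{\frac{423403}{17}} = -1112 + \frac{17}{423403} = - \frac{470824119}{423403}$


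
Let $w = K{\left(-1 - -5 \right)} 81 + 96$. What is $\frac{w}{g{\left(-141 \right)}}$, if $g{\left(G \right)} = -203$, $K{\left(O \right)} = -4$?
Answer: $\frac{228}{203} \approx 1.1232$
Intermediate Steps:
$w = -228$ ($w = \left(-4\right) 81 + 96 = -324 + 96 = -228$)
$\frac{w}{g{\left(-141 \right)}} = - \frac{228}{-203} = \left(-228\right) \left(- \frac{1}{203}\right) = \frac{228}{203}$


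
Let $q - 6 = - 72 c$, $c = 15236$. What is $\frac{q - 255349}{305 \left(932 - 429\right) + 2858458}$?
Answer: $- \frac{1352335}{3011873} \approx -0.449$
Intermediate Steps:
$q = -1096986$ ($q = 6 - 1096992 = -1096986$)
$\frac{q - 255349}{305 \left(932 - 429\right) + 2858458} = \frac{-1096986 - 255349}{305 \left(932 - 429\right) + 2858458} = \frac{-1096986 - 255349}{305 \cdot 503 + 2858458} = \frac{-1096986 - 255349}{153415 + 2858458} = - \frac{1352335}{3011873}$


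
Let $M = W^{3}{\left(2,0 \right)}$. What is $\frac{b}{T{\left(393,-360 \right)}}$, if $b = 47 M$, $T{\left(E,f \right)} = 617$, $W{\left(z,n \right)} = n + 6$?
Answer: $\frac{10152}{617} \approx 16.454$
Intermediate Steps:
$W{\left(z,n \right)} = 6 + n$
$M = 216$ ($M = \left(6 + 0\right)^{3} = 6^{3} = 216$)
$b = 10152$ ($b = 47 \cdot 216 = 10152$)
$\frac{b}{T{\left(393,-360 \right)}} = \frac{10152}{617}$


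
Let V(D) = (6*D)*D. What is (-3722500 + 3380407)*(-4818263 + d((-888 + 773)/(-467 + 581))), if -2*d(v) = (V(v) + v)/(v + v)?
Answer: 31317578634489/19 ≈ 1.6483e+12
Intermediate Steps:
V(D) = 6*D²
d(v) = -(v + 6*v²)/(4*v) (d(v) = -(6*v² + v)/(2*(v + v)) = -(v + 6*v²)/(2*(2*v)) = -(v + 6*v²)*1/(2*v)/2 = -(v + 6*v²)/(4*v))
(-3722500 + 3380407)*(-4818263 + d((-888 + 773)/(-467 + 581))) = (-3722500 + 3380407)*(-4818263 + (-¼ - 3*(-888 + 773)/(2*(-467 + 581)))) = -342093*(-4818263 + (-¼ - (-345)/(2*114))) = -342093*(-4818263 + (-¼ - 3/2*(-115/114))) = -342093*(-4818263 + (-¼ + 115/76)) = -342093*(-4818263 + 24/19) = -342093*(-91546973/19) = 31317578634489/19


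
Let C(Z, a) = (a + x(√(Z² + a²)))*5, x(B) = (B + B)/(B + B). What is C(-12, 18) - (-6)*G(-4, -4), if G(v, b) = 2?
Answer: 107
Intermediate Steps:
x(B) = 1 (x(B) = (2*B)/((2*B)) = (2*B)*(1/(2*B)) = 1)
C(Z, a) = 5 + 5*a (C(Z, a) = (a + 1)*5 = (1 + a)*5 = 5 + 5*a)
C(-12, 18) - (-6)*G(-4, -4) = (5 + 5*18) - (-6)*2 = (5 + 90) - 1*(-12) = 95 + 12 = 107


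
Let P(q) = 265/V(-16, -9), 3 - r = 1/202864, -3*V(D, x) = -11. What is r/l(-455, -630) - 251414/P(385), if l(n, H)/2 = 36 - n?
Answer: -550932298586347/158373896160 ≈ -3478.7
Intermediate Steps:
V(D, x) = 11/3 (V(D, x) = -⅓*(-11) = 11/3)
l(n, H) = 72 - 2*n (l(n, H) = 2*(36 - n) = 72 - 2*n)
r = 608591/202864 (r = 3 - 1/202864 = 608591/202864 ≈ 3.0000)
P(q) = 795/11 (P(q) = 265/(11/3) = 265*(3/11) = 795/11)
r/l(-455, -630) - 251414/P(385) = 608591/(202864*(72 - 2*(-455))) - 251414/795/11 = 608591/(202864*(72 + 910)) - 251414*11/795 = (608591/202864)/982 - 2765554/795 = (608591/202864)*(1/982) - 2765554/795 = 608591/199212448 - 2765554/795 = -550932298586347/158373896160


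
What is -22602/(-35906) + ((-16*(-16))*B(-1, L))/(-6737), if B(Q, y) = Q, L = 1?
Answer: 80730805/120949361 ≈ 0.66748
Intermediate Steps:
-22602/(-35906) + ((-16*(-16))*B(-1, L))/(-6737) = -22602/(-35906) + (-16*(-16)*(-1))/(-6737) = -22602*(-1/35906) + (256*(-1))*(-1/6737) = 11301/17953 - 256*(-1/6737) = 11301/17953 + 256/6737 = 80730805/120949361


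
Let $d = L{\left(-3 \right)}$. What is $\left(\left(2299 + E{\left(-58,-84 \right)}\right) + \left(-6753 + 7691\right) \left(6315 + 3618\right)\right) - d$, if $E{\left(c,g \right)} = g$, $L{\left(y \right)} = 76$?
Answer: $9319293$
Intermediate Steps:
$d = 76$
$\left(\left(2299 + E{\left(-58,-84 \right)}\right) + \left(-6753 + 7691\right) \left(6315 + 3618\right)\right) - d = \left(\left(2299 - 84\right) + \left(-6753 + 7691\right) \left(6315 + 3618\right)\right) - 76 = \left(2215 + 938 \cdot 9933\right) - 76 = \left(2215 + 9317154\right) - 76 = 9319369 - 76 = 9319293$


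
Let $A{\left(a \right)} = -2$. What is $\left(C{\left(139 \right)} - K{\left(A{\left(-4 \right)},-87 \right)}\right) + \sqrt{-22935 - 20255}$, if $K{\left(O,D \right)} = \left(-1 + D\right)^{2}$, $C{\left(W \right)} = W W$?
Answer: $11577 + i \sqrt{43190} \approx 11577.0 + 207.82 i$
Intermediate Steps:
$C{\left(W \right)} = W^{2}$
$\left(C{\left(139 \right)} - K{\left(A{\left(-4 \right)},-87 \right)}\right) + \sqrt{-22935 - 20255} = \left(139^{2} - \left(-1 - 87\right)^{2}\right) + \sqrt{-22935 - 20255} = \left(19321 - \left(-88\right)^{2}\right) + \sqrt{-43190} = \left(19321 - 7744\right) + i \sqrt{43190} = 11577 + i \sqrt{43190}$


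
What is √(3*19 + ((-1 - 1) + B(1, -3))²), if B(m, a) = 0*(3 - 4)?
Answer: √61 ≈ 7.8102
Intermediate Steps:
B(m, a) = 0 (B(m, a) = 0*(-1) = 0)
√(3*19 + ((-1 - 1) + B(1, -3))²) = √(3*19 + ((-1 - 1) + 0)²) = √(57 + (-2 + 0)²) = √(57 + (-2)²) = √(57 + 4) = √61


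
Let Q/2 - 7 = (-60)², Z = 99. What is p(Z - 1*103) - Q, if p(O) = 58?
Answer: -7156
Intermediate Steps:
Q = 7214 (Q = 14 + 2*(-60)² = 14 + 2*3600 = 14 + 7200 = 7214)
p(Z - 1*103) - Q = 58 - 1*7214 = 58 - 7214 = -7156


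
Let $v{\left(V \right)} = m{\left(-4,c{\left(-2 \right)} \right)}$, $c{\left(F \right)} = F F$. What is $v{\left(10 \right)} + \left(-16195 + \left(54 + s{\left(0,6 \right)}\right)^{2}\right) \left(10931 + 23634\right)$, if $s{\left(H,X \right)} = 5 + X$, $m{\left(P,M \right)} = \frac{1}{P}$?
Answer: $- \frac{1654972201}{4} \approx -4.1374 \cdot 10^{8}$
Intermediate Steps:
$c{\left(F \right)} = F^{2}$
$v{\left(V \right)} = - \frac{1}{4}$ ($v{\left(V \right)} = \frac{1}{-4} = - \frac{1}{4}$)
$v{\left(10 \right)} + \left(-16195 + \left(54 + s{\left(0,6 \right)}\right)^{2}\right) \left(10931 + 23634\right) = - \frac{1}{4} + \left(-16195 + \left(54 + \left(5 + 6\right)\right)^{2}\right) \left(10931 + 23634\right) = - \frac{1}{4} + \left(-16195 + \left(54 + 11\right)^{2}\right) 34565 = - \frac{1}{4} + \left(-16195 + 65^{2}\right) 34565 = - \frac{1}{4} + \left(-16195 + 4225\right) 34565 = - \frac{1}{4} - 413743050 = - \frac{1654972201}{4}$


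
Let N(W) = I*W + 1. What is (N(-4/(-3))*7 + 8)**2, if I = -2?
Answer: 121/9 ≈ 13.444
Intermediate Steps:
N(W) = 1 - 2*W (N(W) = -2*W + 1 = 1 - 2*W)
(N(-4/(-3))*7 + 8)**2 = ((1 - (-8)/(-3))*7 + 8)**2 = ((1 - (-8)*(-1)/3)*7 + 8)**2 = ((1 - 2*4/3)*7 + 8)**2 = ((1 - 8/3)*7 + 8)**2 = (-5/3*7 + 8)**2 = (-35/3 + 8)**2 = (-11/3)**2 = 121/9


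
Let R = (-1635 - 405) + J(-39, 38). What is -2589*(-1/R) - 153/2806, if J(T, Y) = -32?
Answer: -3790875/2907016 ≈ -1.3040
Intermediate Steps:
R = -2072 (R = (-1635 - 405) - 32 = -2040 - 32 = -2072)
-2589*(-1/R) - 153/2806 = -2589/((-1*(-2072))) - 153/2806 = -2589/2072 - 153*1/2806 = -2589*1/2072 - 153/2806 = -2589/2072 - 153/2806 = -3790875/2907016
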